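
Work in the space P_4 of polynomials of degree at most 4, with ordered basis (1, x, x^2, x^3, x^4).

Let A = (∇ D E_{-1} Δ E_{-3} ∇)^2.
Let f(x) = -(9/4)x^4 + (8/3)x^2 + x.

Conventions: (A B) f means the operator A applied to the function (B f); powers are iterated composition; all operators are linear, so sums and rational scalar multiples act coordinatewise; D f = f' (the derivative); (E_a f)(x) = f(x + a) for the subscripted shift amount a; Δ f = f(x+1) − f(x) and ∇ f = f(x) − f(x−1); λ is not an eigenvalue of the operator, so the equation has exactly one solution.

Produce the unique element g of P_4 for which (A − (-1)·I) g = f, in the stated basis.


g(x) = -(9/4)x^4 + (8/3)x^2 + x

write g with unknown coordinates in the stated basis and equate coefficients in (A − (-1)·I) g = f
solving from the highest basis element down gives g = -(9/4)x^4 + (8/3)x^2 + x
check: A g = 0
so A g − (-1)·g = -(9/4)x^4 + (8/3)x^2 + x = f ✓


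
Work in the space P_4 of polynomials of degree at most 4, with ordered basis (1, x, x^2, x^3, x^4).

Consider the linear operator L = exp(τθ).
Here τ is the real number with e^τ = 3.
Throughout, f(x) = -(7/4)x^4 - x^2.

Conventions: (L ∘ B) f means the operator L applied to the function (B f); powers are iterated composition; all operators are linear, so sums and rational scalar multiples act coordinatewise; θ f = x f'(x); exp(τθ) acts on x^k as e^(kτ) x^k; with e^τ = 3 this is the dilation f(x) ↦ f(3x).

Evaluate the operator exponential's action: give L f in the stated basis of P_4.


the result is g(x) = -(567/4)x^4 - 9x^2

exp(τθ) x^k = e^(kτ) x^k; with e^τ = 3 this sends x^k to 3^k x^k
x^2 ↦ 9 x^2
x^4 ↦ 81 x^4
applying this coordinatewise to f: exp(τθ) f = -(567/4)x^4 - 9x^2


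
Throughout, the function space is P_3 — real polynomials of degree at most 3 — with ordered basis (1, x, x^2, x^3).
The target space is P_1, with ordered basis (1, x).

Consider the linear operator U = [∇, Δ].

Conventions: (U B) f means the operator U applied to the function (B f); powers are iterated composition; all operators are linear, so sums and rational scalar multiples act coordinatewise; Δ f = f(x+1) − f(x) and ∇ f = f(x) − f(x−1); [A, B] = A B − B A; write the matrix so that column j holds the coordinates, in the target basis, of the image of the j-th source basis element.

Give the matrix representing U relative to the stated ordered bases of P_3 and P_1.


image of 1: 0
image of x: 0
image of x^2: 0
image of x^3: 0
each image's coordinates form column j of the matrix

the matrix is [[0, 0, 0, 0]; [0, 0, 0, 0]] (rows listed top to bottom)


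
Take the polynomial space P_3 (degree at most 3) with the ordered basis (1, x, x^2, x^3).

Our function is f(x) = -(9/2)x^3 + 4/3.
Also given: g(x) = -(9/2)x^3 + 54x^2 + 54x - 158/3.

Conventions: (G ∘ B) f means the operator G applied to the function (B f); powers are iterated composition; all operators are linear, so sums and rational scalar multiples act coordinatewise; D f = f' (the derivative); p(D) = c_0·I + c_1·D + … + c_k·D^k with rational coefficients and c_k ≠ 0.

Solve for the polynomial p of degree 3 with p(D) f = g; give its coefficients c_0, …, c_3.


c_0 = 1, c_1 = -4, c_2 = -2, c_3 = 2

D^0 f = -(9/2)x^3 + 4/3
D^1 f = -(27/2)x^2
D^2 f = -27x
D^3 f = -27
matching coefficients of g against c_0 f + c_1 Df + … from the top degree down determines the c_i
solution: c_0 = 1, c_1 = -4, c_2 = -2, c_3 = 2


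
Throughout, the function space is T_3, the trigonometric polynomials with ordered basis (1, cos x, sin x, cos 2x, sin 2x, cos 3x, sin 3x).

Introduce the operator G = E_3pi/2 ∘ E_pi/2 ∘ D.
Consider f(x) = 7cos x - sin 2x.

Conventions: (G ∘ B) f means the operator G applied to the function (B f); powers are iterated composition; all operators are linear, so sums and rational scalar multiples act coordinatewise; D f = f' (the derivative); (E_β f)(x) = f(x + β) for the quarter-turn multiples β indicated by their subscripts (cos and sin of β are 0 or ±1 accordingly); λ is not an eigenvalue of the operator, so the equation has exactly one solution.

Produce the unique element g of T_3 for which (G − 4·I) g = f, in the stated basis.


write g with unknown coordinates in the stated basis and equate coefficients in (G − 4·I) g = f
solving from the highest basis element down gives g = -(28/17)cos x + (7/17)sin x + (1/10)cos 2x + (1/5)sin 2x
check: G g = (7/17)cos x + (28/17)sin x + (2/5)cos 2x - (1/5)sin 2x
so G g − 4·g = 7cos x - sin 2x = f ✓

the image equals g(x) = -(28/17)cos x + (7/17)sin x + (1/10)cos 2x + (1/5)sin 2x


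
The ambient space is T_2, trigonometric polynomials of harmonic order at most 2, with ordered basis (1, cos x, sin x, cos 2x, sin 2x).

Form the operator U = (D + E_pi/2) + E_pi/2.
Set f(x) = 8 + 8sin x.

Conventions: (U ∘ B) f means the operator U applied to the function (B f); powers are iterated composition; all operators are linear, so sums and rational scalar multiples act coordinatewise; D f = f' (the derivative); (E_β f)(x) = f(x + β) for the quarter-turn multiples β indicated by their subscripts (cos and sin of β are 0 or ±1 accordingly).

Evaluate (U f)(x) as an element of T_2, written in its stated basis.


D f = 8cos x
E_pi/2 f = 8 + 8cos x
(D + E_pi/2) f = 8 + 16cos x
E_pi/2 f = 8 + 8cos x
((D + E_pi/2) + E_pi/2) f = 16 + 24cos x

g(x) = 16 + 24cos x


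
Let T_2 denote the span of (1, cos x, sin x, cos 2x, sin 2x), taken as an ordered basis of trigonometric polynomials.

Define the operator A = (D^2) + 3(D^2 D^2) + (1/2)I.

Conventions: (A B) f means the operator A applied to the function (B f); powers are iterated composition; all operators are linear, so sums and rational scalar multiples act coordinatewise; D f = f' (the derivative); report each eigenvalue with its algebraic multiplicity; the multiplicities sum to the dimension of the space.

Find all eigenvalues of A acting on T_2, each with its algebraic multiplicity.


image of 1: 1/2
image of cos x: (5/2)cos x
image of sin x: (5/2)sin x
image of cos 2x: (89/2)cos 2x
image of sin 2x: (89/2)sin 2x
the matrix is diagonal; its diagonal is (1/2, 5/2, 5/2, 89/2, 89/2)
for a triangular matrix the eigenvalues are the diagonal entries, with algebraic multiplicity their repetition count

λ = 1/2 (multiplicity 1), λ = 5/2 (multiplicity 2), λ = 89/2 (multiplicity 2)


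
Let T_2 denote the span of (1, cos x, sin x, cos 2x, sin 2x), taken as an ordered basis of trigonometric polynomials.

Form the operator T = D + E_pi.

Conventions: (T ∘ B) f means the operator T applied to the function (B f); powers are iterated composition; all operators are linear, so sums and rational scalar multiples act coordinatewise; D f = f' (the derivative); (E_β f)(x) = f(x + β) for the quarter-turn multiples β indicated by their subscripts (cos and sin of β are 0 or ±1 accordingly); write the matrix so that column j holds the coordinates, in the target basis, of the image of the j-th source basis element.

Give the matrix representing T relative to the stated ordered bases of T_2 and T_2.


image of 1: 1
image of cos x: -cos x - sin x
image of sin x: cos x - sin x
image of cos 2x: cos 2x - 2sin 2x
image of sin 2x: 2cos 2x + sin 2x
each image's coordinates form column j of the matrix

the matrix is [[1, 0, 0, 0, 0]; [0, -1, 1, 0, 0]; [0, -1, -1, 0, 0]; [0, 0, 0, 1, 2]; [0, 0, 0, -2, 1]] (rows listed top to bottom)


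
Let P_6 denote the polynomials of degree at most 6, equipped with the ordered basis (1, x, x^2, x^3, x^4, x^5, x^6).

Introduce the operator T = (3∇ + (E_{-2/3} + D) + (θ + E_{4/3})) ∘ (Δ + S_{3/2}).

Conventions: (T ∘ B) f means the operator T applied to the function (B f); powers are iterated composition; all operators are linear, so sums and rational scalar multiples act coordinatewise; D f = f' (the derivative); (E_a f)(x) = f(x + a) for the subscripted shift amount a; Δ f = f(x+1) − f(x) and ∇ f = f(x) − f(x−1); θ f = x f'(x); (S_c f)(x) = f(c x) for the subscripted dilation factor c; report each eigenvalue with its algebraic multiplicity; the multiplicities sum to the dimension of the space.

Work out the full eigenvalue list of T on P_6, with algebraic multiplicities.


λ = 2 (multiplicity 1), λ = 9/2 (multiplicity 1), λ = 9 (multiplicity 1), λ = 135/8 (multiplicity 1), λ = 243/8 (multiplicity 1), λ = 1701/32 (multiplicity 1), λ = 729/8 (multiplicity 1)

image of 1: 2
image of x: (9/2)x + 9
image of x^2: 9x^2 + 27x + 115/12
image of x^3: (135/8)x^3 + (237/4)x^2 + (233/8)x + 739/24
image of x^4: (243/8)x^4 + (229/2)x^3 + (451/8)x^2 + (1937/12)x + 16463/432
image of x^5: (1701/32)x^5 + (3315/16)x^4 + (4045/48)x^3 + (26015/48)x^2 + (172865/864)x + 321065/2592
image of x^6: (729/8)x^6 + (5775/16)x^5 + (6215/64)x^4 + (71485/48)x^3 + (366115/576)x^2 + (786715/864)x + 1029061/5184
the matrix is upper triangular; its diagonal is (2, 9/2, 9, 135/8, 243/8, 1701/32, 729/8)
for a triangular matrix the eigenvalues are the diagonal entries, with algebraic multiplicity their repetition count


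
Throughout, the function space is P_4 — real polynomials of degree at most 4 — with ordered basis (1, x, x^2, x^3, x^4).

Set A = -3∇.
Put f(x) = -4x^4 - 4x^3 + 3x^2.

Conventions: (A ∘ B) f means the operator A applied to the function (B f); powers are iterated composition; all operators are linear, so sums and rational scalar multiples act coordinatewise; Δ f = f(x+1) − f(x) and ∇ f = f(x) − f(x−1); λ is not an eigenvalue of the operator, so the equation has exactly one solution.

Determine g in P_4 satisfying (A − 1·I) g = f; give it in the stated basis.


the image equals g(x) = 4x^4 - 44x^3 + 465x^2 - 3234x + 11241

write g with unknown coordinates in the stated basis and equate coefficients in (A − 1·I) g = f
solving from the highest basis element down gives g = 4x^4 - 44x^3 + 465x^2 - 3234x + 11241
check: A g = -48x^3 + 468x^2 - 3234x + 11241
so A g − 1·g = -4x^4 - 4x^3 + 3x^2 = f ✓


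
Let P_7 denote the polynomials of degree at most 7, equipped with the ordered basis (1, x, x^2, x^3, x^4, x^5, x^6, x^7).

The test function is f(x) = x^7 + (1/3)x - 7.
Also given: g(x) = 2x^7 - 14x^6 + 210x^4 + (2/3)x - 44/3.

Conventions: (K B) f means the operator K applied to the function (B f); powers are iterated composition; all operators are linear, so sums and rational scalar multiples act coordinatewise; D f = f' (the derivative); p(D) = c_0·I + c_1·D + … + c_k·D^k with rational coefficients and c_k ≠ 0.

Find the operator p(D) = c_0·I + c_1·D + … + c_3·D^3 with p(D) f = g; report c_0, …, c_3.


p(D) = 2·I − 2·D + D^3, i.e. c_0 = 2, c_1 = -2, c_2 = 0, c_3 = 1

D^0 f = x^7 + (1/3)x - 7
D^1 f = 7x^6 + 1/3
D^2 f = 42x^5
D^3 f = 210x^4
matching coefficients of g against c_0 f + c_1 Df + … from the top degree down determines the c_i
solution: c_0 = 2, c_1 = -2, c_2 = 0, c_3 = 1


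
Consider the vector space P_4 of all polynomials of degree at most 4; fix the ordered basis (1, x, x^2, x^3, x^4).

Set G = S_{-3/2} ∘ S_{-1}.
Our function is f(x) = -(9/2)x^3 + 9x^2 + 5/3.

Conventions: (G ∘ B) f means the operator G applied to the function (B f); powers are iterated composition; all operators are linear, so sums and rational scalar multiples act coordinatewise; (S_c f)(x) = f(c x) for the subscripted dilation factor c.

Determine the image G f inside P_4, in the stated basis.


S_{-1} f = (9/2)x^3 + 9x^2 + 5/3
S_{-3/2} S_{-1} f = -(243/16)x^3 + (81/4)x^2 + 5/3

the image equals g(x) = -(243/16)x^3 + (81/4)x^2 + 5/3


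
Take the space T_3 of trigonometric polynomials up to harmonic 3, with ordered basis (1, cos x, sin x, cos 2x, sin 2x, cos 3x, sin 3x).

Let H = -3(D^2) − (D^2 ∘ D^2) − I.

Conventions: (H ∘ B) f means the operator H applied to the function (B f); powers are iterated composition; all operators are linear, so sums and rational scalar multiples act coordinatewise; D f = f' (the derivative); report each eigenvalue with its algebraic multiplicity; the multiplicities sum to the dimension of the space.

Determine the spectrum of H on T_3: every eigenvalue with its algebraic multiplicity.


λ = -55 (multiplicity 2), λ = -5 (multiplicity 2), λ = -1 (multiplicity 1), λ = 1 (multiplicity 2)

image of 1: -1
image of cos x: cos x
image of sin x: sin x
image of cos 2x: -5cos 2x
image of sin 2x: -5sin 2x
image of cos 3x: -55cos 3x
image of sin 3x: -55sin 3x
the matrix is diagonal; its diagonal is (-1, 1, 1, -5, -5, -55, -55)
for a triangular matrix the eigenvalues are the diagonal entries, with algebraic multiplicity their repetition count


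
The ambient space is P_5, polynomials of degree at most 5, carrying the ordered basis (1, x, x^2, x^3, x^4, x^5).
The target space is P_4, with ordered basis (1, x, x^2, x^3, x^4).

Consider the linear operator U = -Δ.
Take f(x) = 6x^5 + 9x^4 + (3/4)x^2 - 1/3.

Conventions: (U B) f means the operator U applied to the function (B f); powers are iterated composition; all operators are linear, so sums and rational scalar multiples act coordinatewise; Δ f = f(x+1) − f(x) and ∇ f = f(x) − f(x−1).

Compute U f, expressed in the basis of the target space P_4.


the image equals g(x) = -30x^4 - 96x^3 - 114x^2 - (135/2)x - 63/4

Δ f = 30x^4 + 96x^3 + 114x^2 + (135/2)x + 63/4
(-Δ) f = -30x^4 - 96x^3 - 114x^2 - (135/2)x - 63/4


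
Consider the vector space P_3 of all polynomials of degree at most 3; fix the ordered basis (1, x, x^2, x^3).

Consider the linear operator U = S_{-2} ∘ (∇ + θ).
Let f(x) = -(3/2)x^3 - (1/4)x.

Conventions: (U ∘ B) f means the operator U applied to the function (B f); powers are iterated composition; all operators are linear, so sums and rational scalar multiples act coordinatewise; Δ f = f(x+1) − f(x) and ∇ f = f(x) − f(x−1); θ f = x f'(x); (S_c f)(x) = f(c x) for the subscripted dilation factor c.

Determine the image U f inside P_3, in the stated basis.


g(x) = 36x^3 - 18x^2 - (17/2)x - 7/4

∇ f = -(9/2)x^2 + (9/2)x - 7/4
θ f = -(9/2)x^3 - (1/4)x
(∇ + θ) f = -(9/2)x^3 - (9/2)x^2 + (17/4)x - 7/4
S_{-2} (∇ + θ) f = 36x^3 - 18x^2 - (17/2)x - 7/4


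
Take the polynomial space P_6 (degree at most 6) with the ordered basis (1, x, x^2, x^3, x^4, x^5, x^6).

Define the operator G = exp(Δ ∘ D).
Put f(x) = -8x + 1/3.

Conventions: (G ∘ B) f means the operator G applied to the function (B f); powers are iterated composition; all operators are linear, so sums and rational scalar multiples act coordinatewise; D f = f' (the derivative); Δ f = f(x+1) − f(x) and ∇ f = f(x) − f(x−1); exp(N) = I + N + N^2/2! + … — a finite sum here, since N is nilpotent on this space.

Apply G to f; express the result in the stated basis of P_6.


g(x) = -8x + 1/3

the series for exp(Δ ∘ D) f terminates at order 0
exp(Δ ∘ D) f = -8x + 1/3


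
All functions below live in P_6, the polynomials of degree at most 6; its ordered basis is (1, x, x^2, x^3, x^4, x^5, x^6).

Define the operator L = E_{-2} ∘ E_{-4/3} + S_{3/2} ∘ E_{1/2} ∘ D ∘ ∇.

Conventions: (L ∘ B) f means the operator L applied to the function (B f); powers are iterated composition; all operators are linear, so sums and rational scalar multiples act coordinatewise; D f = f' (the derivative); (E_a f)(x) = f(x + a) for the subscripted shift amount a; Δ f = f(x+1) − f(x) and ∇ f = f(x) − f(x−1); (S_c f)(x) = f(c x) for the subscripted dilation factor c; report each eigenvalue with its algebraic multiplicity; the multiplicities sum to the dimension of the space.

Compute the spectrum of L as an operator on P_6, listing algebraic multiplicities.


image of 1: 1
image of x: x - 10/3
image of x^2: x^2 - (20/3)x + 118/9
image of x^3: x^3 - 10x^2 + (127/3)x - 1000/27
image of x^4: x^4 - (40/3)x^3 + (281/3)x^2 - (4000/27)x + 10081/81
image of x^5: x^5 - (50/3)x^4 + (3215/18)x^3 - (10000/27)x^2 + (101215/162)x - 100000/243
image of x^6: x^6 - 20x^5 + (7645/24)x^4 - (20000/27)x^3 + (203645/108)x^2 - (200000/81)x + 8002187/5832
the matrix is upper triangular; its diagonal is (1, 1, 1, 1, 1, 1, 1)
for a triangular matrix the eigenvalues are the diagonal entries, with algebraic multiplicity their repetition count

λ = 1 (multiplicity 7)


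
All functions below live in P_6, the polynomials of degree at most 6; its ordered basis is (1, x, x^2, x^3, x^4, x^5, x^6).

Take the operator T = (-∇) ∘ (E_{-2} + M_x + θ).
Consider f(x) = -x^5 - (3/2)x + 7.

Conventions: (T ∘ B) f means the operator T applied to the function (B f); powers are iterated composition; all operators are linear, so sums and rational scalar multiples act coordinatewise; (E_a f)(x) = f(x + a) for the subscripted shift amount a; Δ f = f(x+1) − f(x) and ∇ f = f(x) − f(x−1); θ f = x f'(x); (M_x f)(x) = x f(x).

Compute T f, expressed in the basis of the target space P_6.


E_{-2} f = -x^5 + 10x^4 - 40x^3 + 80x^2 - (163/2)x + 42
M_x f = -x^6 - (3/2)x^2 + 7x
θ f = -5x^5 - (3/2)x
(E_{-2} + M_x + θ) f = -x^6 - 6x^5 + 10x^4 - 40x^3 + (157/2)x^2 - 76x + 42
∇ (E_{-2} + M_x + θ) f = -6x^5 - 15x^4 + 80x^3 - 225x^2 + 341x - 419/2
(-∇) (E_{-2} + M_x + θ) f = 6x^5 + 15x^4 - 80x^3 + 225x^2 - 341x + 419/2

the result is g(x) = 6x^5 + 15x^4 - 80x^3 + 225x^2 - 341x + 419/2


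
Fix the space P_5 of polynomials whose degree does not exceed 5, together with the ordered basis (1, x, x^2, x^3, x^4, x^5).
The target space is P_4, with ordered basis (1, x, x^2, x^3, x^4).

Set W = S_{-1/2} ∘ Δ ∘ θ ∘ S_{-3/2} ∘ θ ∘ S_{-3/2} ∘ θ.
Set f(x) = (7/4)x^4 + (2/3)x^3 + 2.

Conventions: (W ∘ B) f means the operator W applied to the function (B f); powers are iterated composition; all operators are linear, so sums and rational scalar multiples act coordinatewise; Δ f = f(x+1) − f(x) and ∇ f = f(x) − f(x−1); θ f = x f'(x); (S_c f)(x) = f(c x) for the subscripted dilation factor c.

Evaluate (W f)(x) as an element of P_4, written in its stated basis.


θ f = 7x^4 + 2x^3
S_{-3/2} θ f = (567/16)x^4 - (27/4)x^3
θ S_{-3/2} θ f = (567/4)x^4 - (81/4)x^3
S_{-3/2} θ S_{-3/2} θ f = (45927/64)x^4 + (2187/32)x^3
θ (S_{-3/2} ∘ θ ∘ S_{-3/2}) θ f = (45927/16)x^4 + (6561/32)x^3
Δ θ (S_{-3/2} ∘ θ ∘ S_{-3/2}) θ f = (45927/4)x^3 + (570807/32)x^2 + (387099/32)x + 98415/32
S_{-1/2} Δ θ (S_{-3/2} ∘ θ ∘ S_{-3/2}) θ f = -(45927/32)x^3 + (570807/128)x^2 - (387099/64)x + 98415/32

the result is g(x) = -(45927/32)x^3 + (570807/128)x^2 - (387099/64)x + 98415/32


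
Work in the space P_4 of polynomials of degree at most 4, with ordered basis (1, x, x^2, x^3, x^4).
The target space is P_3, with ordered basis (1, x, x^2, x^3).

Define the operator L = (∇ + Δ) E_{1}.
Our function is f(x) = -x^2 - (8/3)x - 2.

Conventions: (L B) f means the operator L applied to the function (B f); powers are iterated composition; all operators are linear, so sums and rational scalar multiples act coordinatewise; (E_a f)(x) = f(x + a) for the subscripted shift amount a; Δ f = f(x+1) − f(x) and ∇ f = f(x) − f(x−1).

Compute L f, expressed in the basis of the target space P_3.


the image equals g(x) = -4x - 28/3

E_{1} f = -x^2 - (14/3)x - 17/3
∇ E_{1} f = -2x - 11/3
Δ E_{1} f = -2x - 17/3
(∇ + Δ) E_{1} f = -4x - 28/3


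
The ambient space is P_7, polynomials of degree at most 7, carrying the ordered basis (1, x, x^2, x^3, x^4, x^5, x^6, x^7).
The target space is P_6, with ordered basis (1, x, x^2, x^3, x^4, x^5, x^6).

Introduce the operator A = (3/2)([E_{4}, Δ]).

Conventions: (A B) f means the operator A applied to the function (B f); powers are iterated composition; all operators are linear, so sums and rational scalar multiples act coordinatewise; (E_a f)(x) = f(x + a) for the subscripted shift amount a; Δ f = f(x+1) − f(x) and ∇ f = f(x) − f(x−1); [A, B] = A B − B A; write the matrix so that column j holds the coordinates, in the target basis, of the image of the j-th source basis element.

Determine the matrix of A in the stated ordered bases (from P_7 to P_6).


image of 1: 0
image of x: 0
image of x^2: 0
image of x^3: 0
image of x^4: 0
image of x^5: 0
image of x^6: 0
image of x^7: 0
each image's coordinates form column j of the matrix

the matrix is [[0, 0, 0, 0, 0, 0, 0, 0]; [0, 0, 0, 0, 0, 0, 0, 0]; [0, 0, 0, 0, 0, 0, 0, 0]; [0, 0, 0, 0, 0, 0, 0, 0]; [0, 0, 0, 0, 0, 0, 0, 0]; [0, 0, 0, 0, 0, 0, 0, 0]; [0, 0, 0, 0, 0, 0, 0, 0]] (rows listed top to bottom)


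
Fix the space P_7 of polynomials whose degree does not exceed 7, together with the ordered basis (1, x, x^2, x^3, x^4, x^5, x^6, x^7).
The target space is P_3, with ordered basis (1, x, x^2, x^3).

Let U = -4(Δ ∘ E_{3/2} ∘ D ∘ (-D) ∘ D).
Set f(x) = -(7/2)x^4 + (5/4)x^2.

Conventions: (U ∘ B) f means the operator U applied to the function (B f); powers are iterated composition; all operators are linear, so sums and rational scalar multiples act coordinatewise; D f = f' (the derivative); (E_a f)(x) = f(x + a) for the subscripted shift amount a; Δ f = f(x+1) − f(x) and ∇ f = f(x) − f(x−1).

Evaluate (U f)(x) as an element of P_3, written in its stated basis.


the result is g(x) = -336

D f = -14x^3 + (5/2)x
D D f = -42x^2 + 5/2
(-D) D f = 42x^2 - 5/2
D (-D) D f = 84x
E_{3/2} D (-D) D f = 84x + 126
Δ E_{3/2} D (-D) D f = 84
(-4(Δ ∘ E_{3/2} ∘ D ∘ (-D) ∘ D)) f = -336


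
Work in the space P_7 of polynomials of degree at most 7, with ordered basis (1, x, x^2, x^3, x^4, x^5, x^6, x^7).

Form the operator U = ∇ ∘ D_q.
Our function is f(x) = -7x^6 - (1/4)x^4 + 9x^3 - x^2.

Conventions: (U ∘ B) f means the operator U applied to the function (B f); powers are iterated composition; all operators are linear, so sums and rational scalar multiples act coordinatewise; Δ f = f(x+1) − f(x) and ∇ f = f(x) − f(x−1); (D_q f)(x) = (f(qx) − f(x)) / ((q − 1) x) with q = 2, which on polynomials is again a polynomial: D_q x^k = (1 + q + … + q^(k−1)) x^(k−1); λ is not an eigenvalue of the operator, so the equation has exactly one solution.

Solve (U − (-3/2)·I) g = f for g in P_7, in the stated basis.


the result is g(x) = -(14/3)x^6 + (5879/6)x^4 - 1954x^3 - (82307/3)x^2 + (139957/3)x + 108451/3

write g with unknown coordinates in the stated basis and equate coefficients in (U − (-3/2)·I) g = f
solving from the highest basis element down gives g = -(14/3)x^6 + (5879/6)x^4 - 1954x^3 - (82307/3)x^2 + (139957/3)x + 108451/3
check: U g = -1470x^4 + 2940x^3 + (82305/2)x^2 - (139957/2)x - 108451/2
so U g − (-3/2)·g = -7x^6 - (1/4)x^4 + 9x^3 - x^2 = f ✓


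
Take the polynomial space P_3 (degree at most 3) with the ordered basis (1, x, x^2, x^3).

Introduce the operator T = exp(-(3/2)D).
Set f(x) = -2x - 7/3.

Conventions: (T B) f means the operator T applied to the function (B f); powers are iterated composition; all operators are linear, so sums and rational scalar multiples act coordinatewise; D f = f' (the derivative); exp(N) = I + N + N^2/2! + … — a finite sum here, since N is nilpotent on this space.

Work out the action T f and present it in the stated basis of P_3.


the image equals g(x) = -2x + 2/3

order-1 term: 3
the series for exp(-(3/2)D) f terminates at order 1
exp(-(3/2)D) f = -2x + 2/3


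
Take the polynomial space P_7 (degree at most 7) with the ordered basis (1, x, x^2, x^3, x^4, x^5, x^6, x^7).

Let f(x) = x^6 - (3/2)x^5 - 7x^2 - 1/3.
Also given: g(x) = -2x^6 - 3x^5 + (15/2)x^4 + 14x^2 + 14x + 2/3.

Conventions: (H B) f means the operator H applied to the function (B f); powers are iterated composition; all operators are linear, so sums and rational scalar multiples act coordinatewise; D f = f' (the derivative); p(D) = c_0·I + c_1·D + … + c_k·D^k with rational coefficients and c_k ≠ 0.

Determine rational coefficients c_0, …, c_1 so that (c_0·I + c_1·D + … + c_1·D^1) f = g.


D^0 f = x^6 - (3/2)x^5 - 7x^2 - 1/3
D^1 f = 6x^5 - (15/2)x^4 - 14x
matching coefficients of g against c_0 f + c_1 Df + … from the top degree down determines the c_i
solution: c_0 = -2, c_1 = -1

c_0 = -2, c_1 = -1


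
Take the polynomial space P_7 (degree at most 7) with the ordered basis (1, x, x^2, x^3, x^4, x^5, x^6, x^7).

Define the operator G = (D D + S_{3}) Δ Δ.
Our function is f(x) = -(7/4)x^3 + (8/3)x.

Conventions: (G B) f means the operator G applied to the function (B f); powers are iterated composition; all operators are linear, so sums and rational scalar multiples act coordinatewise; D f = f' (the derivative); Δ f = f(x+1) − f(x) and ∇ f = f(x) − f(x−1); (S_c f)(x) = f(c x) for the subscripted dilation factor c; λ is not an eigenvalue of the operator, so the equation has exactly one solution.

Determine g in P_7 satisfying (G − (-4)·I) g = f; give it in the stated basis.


write g with unknown coordinates in the stated basis and equate coefficients in (G − (-4)·I) g = f
solving from the highest basis element down gives g = -(7/16)x^3 + (253/96)x + 21/32
check: G g = -(63/8)x - 21/8
so G g − (-4)·g = -(7/4)x^3 + (8/3)x = f ✓

g(x) = -(7/16)x^3 + (253/96)x + 21/32


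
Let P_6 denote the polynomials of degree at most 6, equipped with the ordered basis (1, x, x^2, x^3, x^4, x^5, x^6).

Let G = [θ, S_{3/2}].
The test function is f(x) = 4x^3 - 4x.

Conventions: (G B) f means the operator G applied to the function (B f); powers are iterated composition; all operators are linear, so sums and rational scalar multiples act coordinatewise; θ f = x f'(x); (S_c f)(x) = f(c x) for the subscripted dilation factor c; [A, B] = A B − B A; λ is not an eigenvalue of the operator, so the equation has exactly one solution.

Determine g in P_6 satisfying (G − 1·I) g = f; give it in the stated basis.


write g with unknown coordinates in the stated basis and equate coefficients in (G − 1·I) g = f
solving from the highest basis element down gives g = -4x^3 + 4x
check: G g = 0
so G g − 1·g = 4x^3 - 4x = f ✓

the image equals g(x) = -4x^3 + 4x


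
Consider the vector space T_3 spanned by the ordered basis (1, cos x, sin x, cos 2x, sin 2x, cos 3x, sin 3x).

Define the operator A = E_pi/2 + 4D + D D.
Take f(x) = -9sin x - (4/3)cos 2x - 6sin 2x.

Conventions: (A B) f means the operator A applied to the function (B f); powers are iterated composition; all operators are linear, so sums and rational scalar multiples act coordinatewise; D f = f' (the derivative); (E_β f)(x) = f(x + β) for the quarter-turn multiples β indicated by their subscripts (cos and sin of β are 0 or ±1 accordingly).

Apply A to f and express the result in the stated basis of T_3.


E_pi/2 f = -9cos x + (4/3)cos 2x + 6sin 2x
D f = -9cos x - 12cos 2x + (8/3)sin 2x
(4D) f = -36cos x - 48cos 2x + (32/3)sin 2x
D f = -9cos x - 12cos 2x + (8/3)sin 2x
D D f = 9sin x + (16/3)cos 2x + 24sin 2x
(E_pi/2 + 4D + D D) f = -45cos x + 9sin x - (124/3)cos 2x + (122/3)sin 2x

the image equals g(x) = -45cos x + 9sin x - (124/3)cos 2x + (122/3)sin 2x


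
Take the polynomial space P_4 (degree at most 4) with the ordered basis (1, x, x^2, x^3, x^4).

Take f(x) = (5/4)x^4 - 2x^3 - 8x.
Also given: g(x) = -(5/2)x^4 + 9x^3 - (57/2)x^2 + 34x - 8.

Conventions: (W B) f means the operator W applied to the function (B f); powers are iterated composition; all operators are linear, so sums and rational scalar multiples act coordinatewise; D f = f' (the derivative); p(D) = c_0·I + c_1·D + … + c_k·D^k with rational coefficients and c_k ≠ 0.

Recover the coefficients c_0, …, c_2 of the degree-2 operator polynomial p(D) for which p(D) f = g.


D^0 f = (5/4)x^4 - 2x^3 - 8x
D^1 f = 5x^3 - 6x^2 - 8
D^2 f = 15x^2 - 12x
matching coefficients of g against c_0 f + c_1 Df + … from the top degree down determines the c_i
solution: c_0 = -2, c_1 = 1, c_2 = -3/2

p(D) = -2·I + D − (3/2)·D^2, i.e. c_0 = -2, c_1 = 1, c_2 = -3/2


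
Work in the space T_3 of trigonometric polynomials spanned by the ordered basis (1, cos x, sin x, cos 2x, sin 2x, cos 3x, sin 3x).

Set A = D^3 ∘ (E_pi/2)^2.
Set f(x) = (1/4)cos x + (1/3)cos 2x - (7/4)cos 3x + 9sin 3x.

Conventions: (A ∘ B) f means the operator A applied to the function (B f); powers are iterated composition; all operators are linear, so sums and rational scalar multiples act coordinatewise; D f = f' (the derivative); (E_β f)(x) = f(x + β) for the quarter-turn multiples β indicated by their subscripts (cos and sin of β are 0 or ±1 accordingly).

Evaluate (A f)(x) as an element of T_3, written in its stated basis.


E_pi/2 f = -(1/4)sin x - (1/3)cos 2x - 9cos 3x - (7/4)sin 3x
E_pi/2 E_pi/2 f = -(1/4)cos x + (1/3)cos 2x + (7/4)cos 3x - 9sin 3x
D (E_pi/2)^2 f = (1/4)sin x - (2/3)sin 2x - 27cos 3x - (21/4)sin 3x
D D (E_pi/2)^2 f = (1/4)cos x - (4/3)cos 2x - (63/4)cos 3x + 81sin 3x
D D D (E_pi/2)^2 f = -(1/4)sin x + (8/3)sin 2x + 243cos 3x + (189/4)sin 3x

the result is g(x) = -(1/4)sin x + (8/3)sin 2x + 243cos 3x + (189/4)sin 3x


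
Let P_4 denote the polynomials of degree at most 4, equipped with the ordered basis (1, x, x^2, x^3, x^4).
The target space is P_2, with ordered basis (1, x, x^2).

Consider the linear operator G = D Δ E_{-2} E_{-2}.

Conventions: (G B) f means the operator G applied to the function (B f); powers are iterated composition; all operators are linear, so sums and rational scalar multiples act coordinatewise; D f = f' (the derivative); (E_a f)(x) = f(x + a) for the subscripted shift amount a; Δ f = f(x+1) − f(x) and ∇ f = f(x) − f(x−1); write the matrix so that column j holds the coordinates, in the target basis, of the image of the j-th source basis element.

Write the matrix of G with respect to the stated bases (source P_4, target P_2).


the matrix is [[0, 0, 2, -21, 148]; [0, 0, 0, 6, -84]; [0, 0, 0, 0, 12]] (rows listed top to bottom)

image of 1: 0
image of x: 0
image of x^2: 2
image of x^3: 6x - 21
image of x^4: 12x^2 - 84x + 148
each image's coordinates form column j of the matrix


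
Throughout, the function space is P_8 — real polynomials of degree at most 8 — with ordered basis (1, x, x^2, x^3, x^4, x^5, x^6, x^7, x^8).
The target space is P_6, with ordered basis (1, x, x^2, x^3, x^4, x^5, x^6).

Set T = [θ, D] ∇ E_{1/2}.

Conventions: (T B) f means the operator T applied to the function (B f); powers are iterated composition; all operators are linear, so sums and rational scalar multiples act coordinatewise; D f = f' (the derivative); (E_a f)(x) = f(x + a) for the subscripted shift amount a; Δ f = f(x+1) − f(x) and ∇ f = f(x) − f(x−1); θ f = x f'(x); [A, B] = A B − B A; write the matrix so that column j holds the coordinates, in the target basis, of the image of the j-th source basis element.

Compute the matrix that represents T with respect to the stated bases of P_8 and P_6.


image of 1: 0
image of x: 0
image of x^2: -2
image of x^3: -6x
image of x^4: -12x^2 - 1
image of x^5: -20x^3 - 5x
image of x^6: -30x^4 - 15x^2 - 3/8
image of x^7: -42x^5 - 35x^3 - (21/8)x
image of x^8: -56x^6 - 70x^4 - (21/2)x^2 - 1/8
each image's coordinates form column j of the matrix

the matrix is [[0, 0, -2, 0, -1, 0, -3/8, 0, -1/8]; [0, 0, 0, -6, 0, -5, 0, -21/8, 0]; [0, 0, 0, 0, -12, 0, -15, 0, -21/2]; [0, 0, 0, 0, 0, -20, 0, -35, 0]; [0, 0, 0, 0, 0, 0, -30, 0, -70]; [0, 0, 0, 0, 0, 0, 0, -42, 0]; [0, 0, 0, 0, 0, 0, 0, 0, -56]] (rows listed top to bottom)


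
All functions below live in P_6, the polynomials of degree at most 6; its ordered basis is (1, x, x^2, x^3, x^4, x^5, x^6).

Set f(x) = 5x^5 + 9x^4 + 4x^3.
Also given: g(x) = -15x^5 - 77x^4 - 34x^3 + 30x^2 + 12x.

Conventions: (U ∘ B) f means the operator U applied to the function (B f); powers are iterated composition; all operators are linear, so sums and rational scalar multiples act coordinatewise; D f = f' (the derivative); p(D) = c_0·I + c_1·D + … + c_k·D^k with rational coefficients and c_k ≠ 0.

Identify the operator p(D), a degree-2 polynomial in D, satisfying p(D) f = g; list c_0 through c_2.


D^0 f = 5x^5 + 9x^4 + 4x^3
D^1 f = 25x^4 + 36x^3 + 12x^2
D^2 f = 100x^3 + 108x^2 + 24x
matching coefficients of g against c_0 f + c_1 Df + … from the top degree down determines the c_i
solution: c_0 = -3, c_1 = -2, c_2 = 1/2

c_0 = -3, c_1 = -2, c_2 = 1/2


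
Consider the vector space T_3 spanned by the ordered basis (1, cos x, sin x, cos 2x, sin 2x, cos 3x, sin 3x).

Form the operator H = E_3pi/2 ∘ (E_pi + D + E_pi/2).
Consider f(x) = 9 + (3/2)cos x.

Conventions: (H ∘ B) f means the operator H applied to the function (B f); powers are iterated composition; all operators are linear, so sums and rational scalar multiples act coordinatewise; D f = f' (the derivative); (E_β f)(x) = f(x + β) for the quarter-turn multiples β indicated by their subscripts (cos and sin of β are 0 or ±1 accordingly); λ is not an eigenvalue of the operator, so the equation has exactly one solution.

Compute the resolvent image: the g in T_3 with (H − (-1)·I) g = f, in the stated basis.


g(x) = 3 + (9/20)cos x + (3/20)sin x

write g with unknown coordinates in the stated basis and equate coefficients in (H − (-1)·I) g = f
solving from the highest basis element down gives g = 3 + (9/20)cos x + (3/20)sin x
check: H g = 6 + (21/20)cos x - (3/20)sin x
so H g − (-1)·g = 9 + (3/2)cos x = f ✓


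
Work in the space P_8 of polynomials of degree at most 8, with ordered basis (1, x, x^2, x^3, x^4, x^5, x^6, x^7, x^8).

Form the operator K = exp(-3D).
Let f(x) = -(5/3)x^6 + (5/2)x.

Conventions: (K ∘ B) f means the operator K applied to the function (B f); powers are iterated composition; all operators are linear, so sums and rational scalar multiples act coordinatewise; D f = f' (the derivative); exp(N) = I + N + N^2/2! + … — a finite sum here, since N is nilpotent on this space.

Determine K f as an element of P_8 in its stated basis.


order-1 term: 30x^5 - 15/2
order-2 term: -225x^4
order-3 term: 900x^3
order-4 term: -2025x^2
order-5 term: 2430x
order-6 term: -1215
the series for exp(-3D) f terminates at order 6
exp(-3D) f = -(5/3)x^6 + 30x^5 - 225x^4 + 900x^3 - 2025x^2 + (4865/2)x - 2445/2

g(x) = -(5/3)x^6 + 30x^5 - 225x^4 + 900x^3 - 2025x^2 + (4865/2)x - 2445/2


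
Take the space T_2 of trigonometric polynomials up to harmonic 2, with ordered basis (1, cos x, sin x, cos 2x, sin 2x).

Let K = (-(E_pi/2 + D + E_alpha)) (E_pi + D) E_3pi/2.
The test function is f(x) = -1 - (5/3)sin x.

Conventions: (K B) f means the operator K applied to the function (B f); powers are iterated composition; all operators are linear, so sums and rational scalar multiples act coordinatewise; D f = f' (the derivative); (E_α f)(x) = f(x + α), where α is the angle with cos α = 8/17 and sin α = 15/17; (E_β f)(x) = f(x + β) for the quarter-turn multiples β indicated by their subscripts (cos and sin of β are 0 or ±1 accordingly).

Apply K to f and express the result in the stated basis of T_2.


the image equals g(x) = 2 + (95/17)cos x - (205/51)sin x

E_3pi/2 f = -1 + (5/3)cos x
E_pi E_3pi/2 f = -1 - (5/3)cos x
D E_3pi/2 f = -(5/3)sin x
(E_pi + D) E_3pi/2 f = -1 - (5/3)cos x - (5/3)sin x
E_pi/2 (E_pi + D) E_3pi/2 f = -1 - (5/3)cos x + (5/3)sin x
D (E_pi + D) E_3pi/2 f = -(5/3)cos x + (5/3)sin x
E_alpha (E_pi + D) E_3pi/2 f = -1 - (115/51)cos x + (35/51)sin x
(E_pi/2 + D + E_alpha) (E_pi + D) E_3pi/2 f = -2 - (95/17)cos x + (205/51)sin x
(-(E_pi/2 + D + E_alpha)) (E_pi + D) E_3pi/2 f = 2 + (95/17)cos x - (205/51)sin x


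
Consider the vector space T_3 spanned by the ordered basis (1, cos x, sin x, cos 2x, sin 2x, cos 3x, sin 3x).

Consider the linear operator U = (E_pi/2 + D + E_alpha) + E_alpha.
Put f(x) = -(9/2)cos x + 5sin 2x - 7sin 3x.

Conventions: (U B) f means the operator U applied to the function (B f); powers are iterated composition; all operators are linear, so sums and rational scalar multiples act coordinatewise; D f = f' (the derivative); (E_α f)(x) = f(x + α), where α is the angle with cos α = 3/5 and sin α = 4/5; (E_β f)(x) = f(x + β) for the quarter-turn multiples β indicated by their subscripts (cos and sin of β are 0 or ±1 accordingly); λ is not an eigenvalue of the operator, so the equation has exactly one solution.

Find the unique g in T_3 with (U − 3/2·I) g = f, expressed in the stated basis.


write g with unknown coordinates in the stated basis and equate coefficients in (U − 3/2·I) g = f
solving from the highest basis element down gives g = (3/29)cos x - (36/29)sin x - (1960/2473)cos 2x - (1530/2473)sin 2x + (9464/9341)cos 3x + (11802/9341)sin 3x
check: U g = -(126/29)cos x - (54/29)sin x - (2940/2473)cos 2x + (10070/2473)sin 2x + (14196/9341)cos 3x - (47684/9341)sin 3x
so U g − 3/2·g = -(9/2)cos x + 5sin 2x - 7sin 3x = f ✓

g(x) = (3/29)cos x - (36/29)sin x - (1960/2473)cos 2x - (1530/2473)sin 2x + (9464/9341)cos 3x + (11802/9341)sin 3x


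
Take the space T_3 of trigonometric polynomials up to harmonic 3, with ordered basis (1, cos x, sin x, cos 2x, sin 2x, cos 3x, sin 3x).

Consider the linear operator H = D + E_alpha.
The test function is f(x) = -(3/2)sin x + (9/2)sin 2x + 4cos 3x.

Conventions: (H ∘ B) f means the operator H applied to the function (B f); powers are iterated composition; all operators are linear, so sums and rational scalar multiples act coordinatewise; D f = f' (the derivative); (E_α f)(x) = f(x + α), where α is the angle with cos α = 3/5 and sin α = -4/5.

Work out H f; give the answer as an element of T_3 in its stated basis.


the image equals g(x) = -(3/10)cos x - (9/10)sin x + (117/25)cos 2x - (63/50)sin 2x - (468/125)cos 3x - (1324/125)sin 3x

D f = -(3/2)cos x + 9cos 2x - 12sin 3x
E_alpha f = (6/5)cos x - (9/10)sin x - (108/25)cos 2x - (63/50)sin 2x - (468/125)cos 3x + (176/125)sin 3x
(D + E_alpha) f = -(3/10)cos x - (9/10)sin x + (117/25)cos 2x - (63/50)sin 2x - (468/125)cos 3x - (1324/125)sin 3x


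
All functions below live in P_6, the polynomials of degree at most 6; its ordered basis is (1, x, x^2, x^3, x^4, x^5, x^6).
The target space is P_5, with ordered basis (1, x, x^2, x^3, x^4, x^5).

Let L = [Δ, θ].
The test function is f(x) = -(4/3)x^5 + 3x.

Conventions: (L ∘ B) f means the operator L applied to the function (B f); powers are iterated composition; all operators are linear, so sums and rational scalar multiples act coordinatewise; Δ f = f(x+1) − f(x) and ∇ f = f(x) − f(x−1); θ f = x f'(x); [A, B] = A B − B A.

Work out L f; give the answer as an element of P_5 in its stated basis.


θ f = -(20/3)x^5 + 3x
Δ θ f = -(100/3)x^4 - (200/3)x^3 - (200/3)x^2 - (100/3)x - 11/3
Δ f = -(20/3)x^4 - (40/3)x^3 - (40/3)x^2 - (20/3)x + 5/3
θ Δ f = -(80/3)x^4 - 40x^3 - (80/3)x^2 - (20/3)x
[Δ, θ] f = -(20/3)x^4 - (80/3)x^3 - 40x^2 - (80/3)x - 11/3

g(x) = -(20/3)x^4 - (80/3)x^3 - 40x^2 - (80/3)x - 11/3


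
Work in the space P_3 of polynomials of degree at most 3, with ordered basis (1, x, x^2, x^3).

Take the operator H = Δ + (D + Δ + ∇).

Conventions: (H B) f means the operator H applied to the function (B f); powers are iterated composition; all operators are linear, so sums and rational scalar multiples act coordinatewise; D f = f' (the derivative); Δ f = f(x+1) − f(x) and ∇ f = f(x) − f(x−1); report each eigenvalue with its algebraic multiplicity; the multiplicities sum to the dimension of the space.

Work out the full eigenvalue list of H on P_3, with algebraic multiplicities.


image of 1: 0
image of x: 4
image of x^2: 8x + 1
image of x^3: 12x^2 + 3x + 3
the matrix is upper triangular; its diagonal is (0, 0, 0, 0)
for a triangular matrix the eigenvalues are the diagonal entries, with algebraic multiplicity their repetition count

λ = 0 (multiplicity 4)


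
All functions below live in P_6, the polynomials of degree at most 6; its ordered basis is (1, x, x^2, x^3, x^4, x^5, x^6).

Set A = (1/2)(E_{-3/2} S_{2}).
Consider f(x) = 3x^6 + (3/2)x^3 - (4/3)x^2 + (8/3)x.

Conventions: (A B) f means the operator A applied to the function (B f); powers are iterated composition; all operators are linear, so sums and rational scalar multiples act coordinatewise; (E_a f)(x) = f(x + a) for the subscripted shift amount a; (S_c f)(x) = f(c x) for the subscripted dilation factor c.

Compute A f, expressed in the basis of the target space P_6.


the image equals g(x) = 96x^6 - 864x^5 + 3240x^4 - 6474x^3 + (21781/3)x^2 - (25937/6)x + 4253/4

S_{2} f = 192x^6 + 12x^3 - (16/3)x^2 + (16/3)x
E_{-3/2} S_{2} f = 192x^6 - 1728x^5 + 6480x^4 - 12948x^3 + (43562/3)x^2 - (25937/3)x + 4253/2
((1/2)(E_{-3/2} S_{2})) f = 96x^6 - 864x^5 + 3240x^4 - 6474x^3 + (21781/3)x^2 - (25937/6)x + 4253/4
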